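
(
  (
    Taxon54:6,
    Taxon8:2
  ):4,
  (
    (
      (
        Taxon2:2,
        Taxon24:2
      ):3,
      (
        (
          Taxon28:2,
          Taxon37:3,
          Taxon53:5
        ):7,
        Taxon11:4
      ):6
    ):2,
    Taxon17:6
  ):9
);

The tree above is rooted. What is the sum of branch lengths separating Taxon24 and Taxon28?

20

The path runs Taxon24 → … → MRCA → … → Taxon28; the MRCA is the node subtending ((Taxon2,Taxon24),((Taxon28,Taxon37,Taxon53),Taxon11)).
Branch lengths along that path: 2 + 3 + 6 + 7 + 2 = 20.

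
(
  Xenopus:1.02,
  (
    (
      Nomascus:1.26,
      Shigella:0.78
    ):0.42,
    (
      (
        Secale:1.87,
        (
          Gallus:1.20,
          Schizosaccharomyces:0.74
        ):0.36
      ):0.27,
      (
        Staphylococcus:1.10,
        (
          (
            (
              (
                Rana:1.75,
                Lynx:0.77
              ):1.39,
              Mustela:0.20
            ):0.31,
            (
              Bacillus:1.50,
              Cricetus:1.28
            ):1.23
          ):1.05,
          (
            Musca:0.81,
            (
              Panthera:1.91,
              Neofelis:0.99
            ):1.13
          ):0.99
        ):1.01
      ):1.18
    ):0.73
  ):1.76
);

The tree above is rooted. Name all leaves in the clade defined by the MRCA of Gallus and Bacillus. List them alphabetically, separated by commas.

Tracing Gallus: it sits inside (Gallus,Schizosaccharomyces).
Tracing Bacillus: it sits inside (Bacillus,Cricetus).
The smallest clade enclosing both is ((Secale,(Gallus,Schizosaccharomyces)),(Staphylococcus,((((Rana,Lynx),Mustela),(Bacillus,Cricetus)),(Musca,(Panthera,Neofelis))))); the answer is its 12 terminal taxa in alphabetical order.

Bacillus, Cricetus, Gallus, Lynx, Musca, Mustela, Neofelis, Panthera, Rana, Schizosaccharomyces, Secale, Staphylococcus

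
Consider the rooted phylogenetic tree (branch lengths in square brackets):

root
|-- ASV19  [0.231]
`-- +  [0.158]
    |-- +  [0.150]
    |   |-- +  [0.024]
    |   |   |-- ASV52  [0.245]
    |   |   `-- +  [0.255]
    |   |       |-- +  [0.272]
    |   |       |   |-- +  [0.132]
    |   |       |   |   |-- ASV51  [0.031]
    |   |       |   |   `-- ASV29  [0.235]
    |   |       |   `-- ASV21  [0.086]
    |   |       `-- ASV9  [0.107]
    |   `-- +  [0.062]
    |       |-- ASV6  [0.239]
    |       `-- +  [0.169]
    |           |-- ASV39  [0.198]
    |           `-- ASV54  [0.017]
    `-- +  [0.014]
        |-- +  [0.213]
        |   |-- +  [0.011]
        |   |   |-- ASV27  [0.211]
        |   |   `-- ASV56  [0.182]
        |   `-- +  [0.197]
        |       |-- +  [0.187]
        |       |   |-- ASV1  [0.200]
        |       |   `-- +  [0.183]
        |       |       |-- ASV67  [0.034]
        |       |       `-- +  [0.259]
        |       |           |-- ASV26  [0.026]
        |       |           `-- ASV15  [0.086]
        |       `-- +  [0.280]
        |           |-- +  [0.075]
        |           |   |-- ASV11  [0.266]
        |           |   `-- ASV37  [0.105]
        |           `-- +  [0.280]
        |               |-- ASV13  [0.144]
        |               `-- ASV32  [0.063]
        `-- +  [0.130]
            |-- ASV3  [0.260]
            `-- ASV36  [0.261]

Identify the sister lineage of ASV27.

ASV27 attaches to the tree at the node subtending (ASV27,ASV56).
The other lineage descending from that same node — the sister group — is the single tip ASV56.

ASV56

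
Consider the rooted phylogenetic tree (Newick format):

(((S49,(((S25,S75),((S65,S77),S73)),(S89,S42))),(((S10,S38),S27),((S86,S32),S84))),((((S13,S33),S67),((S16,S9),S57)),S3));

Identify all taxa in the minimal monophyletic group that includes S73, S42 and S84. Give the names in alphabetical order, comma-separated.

Tracing S73: it sits inside ((S65,S77),S73).
Tracing S42: it sits inside (S89,S42).
Tracing S84: it sits inside ((S86,S32),S84).
The smallest clade enclosing all 3 is ((S49,(((S25,S75),((S65,S77),S73)),(S89,S42))),(((S10,S38),S27),((S86,S32),S84))); the answer is its 14 terminal taxa in alphabetical order.

S10, S25, S27, S32, S38, S42, S49, S65, S73, S75, S77, S84, S86, S89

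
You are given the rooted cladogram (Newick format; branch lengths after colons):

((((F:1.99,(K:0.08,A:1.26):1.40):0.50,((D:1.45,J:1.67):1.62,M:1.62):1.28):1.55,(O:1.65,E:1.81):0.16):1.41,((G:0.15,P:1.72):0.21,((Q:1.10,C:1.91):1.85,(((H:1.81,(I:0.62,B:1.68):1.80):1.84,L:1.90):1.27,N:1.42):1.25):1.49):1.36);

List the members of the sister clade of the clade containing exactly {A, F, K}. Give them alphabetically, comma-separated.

D, J, M

The clade containing exactly {A, F, K} attaches to the tree at the node subtending ((F,(K,A)),((D,J),M)).
The other lineage descending from that same node — the sister group — is ((D,J),M); its 3 tips in alphabetical order are the answer.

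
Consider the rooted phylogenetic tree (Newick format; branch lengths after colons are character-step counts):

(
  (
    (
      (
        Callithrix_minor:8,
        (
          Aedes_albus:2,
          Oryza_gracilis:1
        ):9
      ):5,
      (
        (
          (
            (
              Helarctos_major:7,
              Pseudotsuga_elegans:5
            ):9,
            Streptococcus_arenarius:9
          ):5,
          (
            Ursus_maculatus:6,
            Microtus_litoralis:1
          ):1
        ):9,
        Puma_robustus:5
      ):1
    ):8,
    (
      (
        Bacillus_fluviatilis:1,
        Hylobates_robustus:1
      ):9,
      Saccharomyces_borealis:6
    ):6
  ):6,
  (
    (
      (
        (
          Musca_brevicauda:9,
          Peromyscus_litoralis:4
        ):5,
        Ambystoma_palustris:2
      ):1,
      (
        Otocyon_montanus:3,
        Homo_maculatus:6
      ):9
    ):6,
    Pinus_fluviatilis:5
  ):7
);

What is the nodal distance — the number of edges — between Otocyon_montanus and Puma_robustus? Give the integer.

8

The MRCA of Otocyon_montanus and Puma_robustus is the root of the tree.
From Otocyon_montanus up to that node: 4 branches. From Puma_robustus up to the same node: 4 branches. Total: 4 + 4 = 8.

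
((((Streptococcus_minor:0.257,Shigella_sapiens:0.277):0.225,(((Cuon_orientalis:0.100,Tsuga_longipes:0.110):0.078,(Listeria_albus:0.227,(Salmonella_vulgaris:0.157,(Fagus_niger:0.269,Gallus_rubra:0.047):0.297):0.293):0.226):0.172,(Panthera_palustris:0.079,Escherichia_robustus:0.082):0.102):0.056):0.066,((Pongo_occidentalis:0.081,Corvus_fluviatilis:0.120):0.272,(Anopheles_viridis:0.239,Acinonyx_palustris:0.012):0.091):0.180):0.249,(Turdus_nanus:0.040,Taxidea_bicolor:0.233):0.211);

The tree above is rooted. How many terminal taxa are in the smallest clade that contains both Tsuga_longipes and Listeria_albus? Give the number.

The MRCA of Tsuga_longipes and Listeria_albus is the node subtending ((Cuon_orientalis,Tsuga_longipes),(Listeria_albus,(Salmonella_vulgaris,(Fagus_niger,Gallus_rubra)))).
That clade contains 6 terminal taxa: Cuon_orientalis, Fagus_niger, Gallus_rubra, Listeria_albus, Salmonella_vulgaris, Tsuga_longipes.

6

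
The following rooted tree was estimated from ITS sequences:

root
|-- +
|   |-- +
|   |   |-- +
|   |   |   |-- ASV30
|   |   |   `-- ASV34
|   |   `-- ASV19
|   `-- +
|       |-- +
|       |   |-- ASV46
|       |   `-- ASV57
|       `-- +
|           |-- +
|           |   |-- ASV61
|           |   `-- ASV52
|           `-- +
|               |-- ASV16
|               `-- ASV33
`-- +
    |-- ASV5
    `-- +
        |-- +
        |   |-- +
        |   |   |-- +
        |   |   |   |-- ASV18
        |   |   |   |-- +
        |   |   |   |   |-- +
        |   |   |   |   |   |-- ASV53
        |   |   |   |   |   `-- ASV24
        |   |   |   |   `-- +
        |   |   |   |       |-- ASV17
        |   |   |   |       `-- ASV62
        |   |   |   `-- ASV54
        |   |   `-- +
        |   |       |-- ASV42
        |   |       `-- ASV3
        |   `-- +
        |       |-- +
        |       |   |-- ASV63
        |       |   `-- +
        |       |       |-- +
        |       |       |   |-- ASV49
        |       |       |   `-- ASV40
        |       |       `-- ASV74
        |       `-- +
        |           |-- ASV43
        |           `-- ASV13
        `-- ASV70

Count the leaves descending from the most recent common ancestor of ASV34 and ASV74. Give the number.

25

The MRCA of ASV34 and ASV74 is the root, so the clade is the entire tree.
That clade contains 25 terminal taxa: ASV13, ASV16, ASV17, ASV18, ASV19, ASV24, ASV3, ASV30, ASV33, ASV34, ASV40, ASV42, ASV43, ASV46, ASV49, ASV5, ASV52, ASV53, ASV54, ASV57, ASV61, ASV62, ASV63, ASV70, ASV74.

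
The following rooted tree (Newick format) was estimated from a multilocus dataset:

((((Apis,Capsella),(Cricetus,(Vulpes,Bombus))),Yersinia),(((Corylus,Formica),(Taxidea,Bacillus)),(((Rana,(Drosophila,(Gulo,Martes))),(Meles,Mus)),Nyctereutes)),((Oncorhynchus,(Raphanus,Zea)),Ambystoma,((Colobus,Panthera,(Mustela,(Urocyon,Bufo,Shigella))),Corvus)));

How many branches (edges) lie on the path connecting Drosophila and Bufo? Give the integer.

12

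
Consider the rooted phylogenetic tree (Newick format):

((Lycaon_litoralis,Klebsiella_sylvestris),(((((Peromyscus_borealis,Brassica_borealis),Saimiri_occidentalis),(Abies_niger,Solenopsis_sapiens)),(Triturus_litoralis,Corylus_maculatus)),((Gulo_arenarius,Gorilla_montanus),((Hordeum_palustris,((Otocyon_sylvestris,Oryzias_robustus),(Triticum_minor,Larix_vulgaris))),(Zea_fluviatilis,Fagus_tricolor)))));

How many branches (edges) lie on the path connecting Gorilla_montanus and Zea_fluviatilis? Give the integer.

The MRCA of Gorilla_montanus and Zea_fluviatilis is the node subtending ((Gulo_arenarius,Gorilla_montanus),((Hordeum_palustris,((Otocyon_sylvestris,Oryzias_robustus),(Triticum_minor,Larix_vulgaris))),(Zea_fluviatilis,Fagus_tricolor))).
From Gorilla_montanus up to that node: 2 branches. From Zea_fluviatilis up to the same node: 3 branches. Total: 2 + 3 = 5.

5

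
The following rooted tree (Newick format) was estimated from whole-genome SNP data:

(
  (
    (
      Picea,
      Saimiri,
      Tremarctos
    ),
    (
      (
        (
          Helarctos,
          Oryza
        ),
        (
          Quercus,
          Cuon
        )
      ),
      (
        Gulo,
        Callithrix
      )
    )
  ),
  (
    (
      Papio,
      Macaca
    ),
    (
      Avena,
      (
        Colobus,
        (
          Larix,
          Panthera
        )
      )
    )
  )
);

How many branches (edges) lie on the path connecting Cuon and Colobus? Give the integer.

9

The MRCA of Cuon and Colobus is the root of the tree.
From Cuon up to that node: 5 branches. From Colobus up to the same node: 4 branches. Total: 5 + 4 = 9.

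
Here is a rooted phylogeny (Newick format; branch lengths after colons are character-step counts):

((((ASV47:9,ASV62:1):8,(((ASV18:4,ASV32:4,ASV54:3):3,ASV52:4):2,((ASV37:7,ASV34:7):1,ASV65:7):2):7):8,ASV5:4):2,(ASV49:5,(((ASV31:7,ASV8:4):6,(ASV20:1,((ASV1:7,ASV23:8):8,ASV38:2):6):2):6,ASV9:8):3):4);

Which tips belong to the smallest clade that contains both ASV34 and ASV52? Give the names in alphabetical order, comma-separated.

Tracing ASV34: it sits inside (ASV37,ASV34).
Tracing ASV52: it sits inside ((ASV18,ASV32,ASV54),ASV52).
The smallest clade enclosing both is (((ASV18,ASV32,ASV54),ASV52),((ASV37,ASV34),ASV65)); the answer is its 7 terminal taxa in alphabetical order.

ASV18, ASV32, ASV34, ASV37, ASV52, ASV54, ASV65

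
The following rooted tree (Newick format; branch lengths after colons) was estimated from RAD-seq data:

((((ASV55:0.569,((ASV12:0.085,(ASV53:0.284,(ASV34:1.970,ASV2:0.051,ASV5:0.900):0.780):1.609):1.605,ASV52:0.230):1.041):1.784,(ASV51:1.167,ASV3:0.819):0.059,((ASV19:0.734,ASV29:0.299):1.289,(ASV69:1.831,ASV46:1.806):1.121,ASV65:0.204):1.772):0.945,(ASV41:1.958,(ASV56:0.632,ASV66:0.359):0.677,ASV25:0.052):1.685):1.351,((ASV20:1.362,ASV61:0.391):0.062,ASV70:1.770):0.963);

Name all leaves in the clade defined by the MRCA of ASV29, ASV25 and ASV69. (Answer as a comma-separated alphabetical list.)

Tracing ASV29: it sits inside (ASV19,ASV29).
Tracing ASV25: it sits inside (ASV41,(ASV56,ASV66),ASV25).
Tracing ASV69: it sits inside (ASV69,ASV46).
The smallest clade enclosing all 3 is (((ASV55,((ASV12,(ASV53,(ASV34,ASV2,ASV5))),ASV52)),(ASV51,ASV3),((ASV19,ASV29),(ASV69,ASV46),ASV65)),(ASV41,(ASV56,ASV66),ASV25)); the answer is its 18 terminal taxa in alphabetical order.

ASV12, ASV19, ASV2, ASV25, ASV29, ASV3, ASV34, ASV41, ASV46, ASV5, ASV51, ASV52, ASV53, ASV55, ASV56, ASV65, ASV66, ASV69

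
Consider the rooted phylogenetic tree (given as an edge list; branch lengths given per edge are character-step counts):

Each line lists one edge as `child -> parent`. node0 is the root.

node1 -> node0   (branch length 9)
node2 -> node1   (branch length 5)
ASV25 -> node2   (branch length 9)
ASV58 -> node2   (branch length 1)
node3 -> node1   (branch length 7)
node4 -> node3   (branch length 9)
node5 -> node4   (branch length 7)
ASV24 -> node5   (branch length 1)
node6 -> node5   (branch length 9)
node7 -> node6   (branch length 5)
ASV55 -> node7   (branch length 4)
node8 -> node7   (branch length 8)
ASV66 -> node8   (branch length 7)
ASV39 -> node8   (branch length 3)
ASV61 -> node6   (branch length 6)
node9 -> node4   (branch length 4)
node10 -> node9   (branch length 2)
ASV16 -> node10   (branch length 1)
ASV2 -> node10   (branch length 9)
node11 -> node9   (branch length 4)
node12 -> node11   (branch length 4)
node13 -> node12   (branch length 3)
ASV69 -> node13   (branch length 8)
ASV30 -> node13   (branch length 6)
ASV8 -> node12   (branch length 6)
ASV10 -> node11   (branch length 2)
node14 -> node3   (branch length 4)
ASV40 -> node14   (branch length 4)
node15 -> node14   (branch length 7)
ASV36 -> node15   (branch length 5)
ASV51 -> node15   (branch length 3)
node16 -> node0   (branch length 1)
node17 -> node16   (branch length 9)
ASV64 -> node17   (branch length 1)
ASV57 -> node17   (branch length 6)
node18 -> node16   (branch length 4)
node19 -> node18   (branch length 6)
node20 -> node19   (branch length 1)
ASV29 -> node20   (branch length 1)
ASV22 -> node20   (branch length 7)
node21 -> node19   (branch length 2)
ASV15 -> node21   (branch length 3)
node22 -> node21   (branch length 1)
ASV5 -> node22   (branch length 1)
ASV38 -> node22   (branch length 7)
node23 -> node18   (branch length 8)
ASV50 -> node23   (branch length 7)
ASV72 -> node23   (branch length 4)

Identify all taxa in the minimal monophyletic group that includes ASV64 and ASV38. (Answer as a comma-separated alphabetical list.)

ASV15, ASV22, ASV29, ASV38, ASV5, ASV50, ASV57, ASV64, ASV72

Tracing ASV64: it sits inside (ASV64,ASV57).
Tracing ASV38: it sits inside (ASV5,ASV38).
The smallest clade enclosing both is ((ASV64,ASV57),(((ASV29,ASV22),(ASV15,(ASV5,ASV38))),(ASV50,ASV72))); the answer is its 9 terminal taxa in alphabetical order.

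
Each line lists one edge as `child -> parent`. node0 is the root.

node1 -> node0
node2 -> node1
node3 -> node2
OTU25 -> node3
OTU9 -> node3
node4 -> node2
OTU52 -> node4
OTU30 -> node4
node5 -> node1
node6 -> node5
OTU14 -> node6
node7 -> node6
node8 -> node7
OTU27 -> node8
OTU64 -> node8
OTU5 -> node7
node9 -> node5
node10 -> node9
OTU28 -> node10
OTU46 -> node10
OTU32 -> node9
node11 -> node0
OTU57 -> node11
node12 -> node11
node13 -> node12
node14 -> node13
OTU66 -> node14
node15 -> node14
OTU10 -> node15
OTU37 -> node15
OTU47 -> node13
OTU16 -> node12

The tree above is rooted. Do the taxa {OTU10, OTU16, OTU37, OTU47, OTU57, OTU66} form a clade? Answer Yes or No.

Yes

The most recent common ancestor of these taxa subtends (OTU57,(((OTU66,(OTU10,OTU37)),OTU47),OTU16)).
That clade has exactly 6 tips — every listed taxon and nothing else — so the group is monophyletic.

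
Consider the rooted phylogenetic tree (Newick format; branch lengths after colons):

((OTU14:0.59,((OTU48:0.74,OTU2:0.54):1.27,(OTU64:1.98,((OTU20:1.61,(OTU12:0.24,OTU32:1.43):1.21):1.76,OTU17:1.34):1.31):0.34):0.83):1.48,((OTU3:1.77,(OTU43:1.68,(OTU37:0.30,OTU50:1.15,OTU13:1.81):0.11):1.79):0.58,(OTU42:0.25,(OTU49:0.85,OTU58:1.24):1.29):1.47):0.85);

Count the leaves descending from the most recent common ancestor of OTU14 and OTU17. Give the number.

The MRCA of OTU14 and OTU17 is the node subtending (OTU14,((OTU48,OTU2),(OTU64,((OTU20,(OTU12,OTU32)),OTU17)))).
That clade contains 8 terminal taxa: OTU12, OTU14, OTU17, OTU2, OTU20, OTU32, OTU48, OTU64.

8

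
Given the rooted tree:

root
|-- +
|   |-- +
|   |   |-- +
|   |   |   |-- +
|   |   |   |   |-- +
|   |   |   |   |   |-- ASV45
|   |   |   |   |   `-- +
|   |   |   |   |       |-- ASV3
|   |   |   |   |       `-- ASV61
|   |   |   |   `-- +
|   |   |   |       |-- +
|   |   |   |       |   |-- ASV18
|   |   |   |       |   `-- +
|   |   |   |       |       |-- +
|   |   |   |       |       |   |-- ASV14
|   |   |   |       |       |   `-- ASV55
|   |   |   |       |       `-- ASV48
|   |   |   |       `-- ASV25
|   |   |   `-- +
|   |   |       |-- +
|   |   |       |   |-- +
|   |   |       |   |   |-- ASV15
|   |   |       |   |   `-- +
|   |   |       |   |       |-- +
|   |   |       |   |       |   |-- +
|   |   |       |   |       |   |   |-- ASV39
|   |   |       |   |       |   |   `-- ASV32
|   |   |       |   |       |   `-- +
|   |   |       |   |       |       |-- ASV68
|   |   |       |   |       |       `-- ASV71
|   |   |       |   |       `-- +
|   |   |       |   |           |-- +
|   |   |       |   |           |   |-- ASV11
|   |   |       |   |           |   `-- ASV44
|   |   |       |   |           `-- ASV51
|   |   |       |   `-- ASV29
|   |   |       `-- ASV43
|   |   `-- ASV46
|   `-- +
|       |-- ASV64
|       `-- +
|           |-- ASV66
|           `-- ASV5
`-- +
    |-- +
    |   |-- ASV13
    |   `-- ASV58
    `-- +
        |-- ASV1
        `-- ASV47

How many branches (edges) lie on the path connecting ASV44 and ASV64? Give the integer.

11

The MRCA of ASV44 and ASV64 is the node subtending (((((ASV45,(ASV3,ASV61)),((ASV18,((ASV14,ASV55),ASV48)),ASV25)),(((ASV15,(((ASV39,ASV32),(ASV68,ASV71)),((ASV11,ASV44),ASV51))),ASV29),ASV43)),ASV46),(ASV64,(ASV66,ASV5))).
From ASV44 up to that node: 9 branches. From ASV64 up to the same node: 2 branches. Total: 9 + 2 = 11.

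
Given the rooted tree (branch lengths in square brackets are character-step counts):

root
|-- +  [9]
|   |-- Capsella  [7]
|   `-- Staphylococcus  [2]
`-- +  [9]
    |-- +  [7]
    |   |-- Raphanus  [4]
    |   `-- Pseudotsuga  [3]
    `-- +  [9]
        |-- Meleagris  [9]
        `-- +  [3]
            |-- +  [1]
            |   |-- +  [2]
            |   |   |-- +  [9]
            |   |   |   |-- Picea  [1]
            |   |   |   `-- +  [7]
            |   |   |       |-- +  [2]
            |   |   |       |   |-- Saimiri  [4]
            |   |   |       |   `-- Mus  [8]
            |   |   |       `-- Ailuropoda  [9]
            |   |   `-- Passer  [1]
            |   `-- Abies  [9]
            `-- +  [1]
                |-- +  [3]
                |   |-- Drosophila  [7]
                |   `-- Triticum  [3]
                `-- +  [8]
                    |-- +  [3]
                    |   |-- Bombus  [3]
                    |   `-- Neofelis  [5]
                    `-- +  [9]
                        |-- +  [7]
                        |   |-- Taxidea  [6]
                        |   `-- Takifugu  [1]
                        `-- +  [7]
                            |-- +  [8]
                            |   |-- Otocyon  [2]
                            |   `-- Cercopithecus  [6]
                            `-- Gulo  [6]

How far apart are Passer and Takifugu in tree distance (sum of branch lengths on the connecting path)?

The path runs Passer → … → MRCA → … → Takifugu; the MRCA is the node subtending ((((Picea,((Saimiri,Mus),Ailuropoda)),Passer),Abies),((Drosophila,Triticum),((Bombus,Neofelis),((Taxidea,Takifugu),((Otocyon,Cercopithecus),Gulo))))).
Branch lengths along that path: 1 + 2 + 1 + 1 + 8 + 9 + 7 + 1 = 30.

30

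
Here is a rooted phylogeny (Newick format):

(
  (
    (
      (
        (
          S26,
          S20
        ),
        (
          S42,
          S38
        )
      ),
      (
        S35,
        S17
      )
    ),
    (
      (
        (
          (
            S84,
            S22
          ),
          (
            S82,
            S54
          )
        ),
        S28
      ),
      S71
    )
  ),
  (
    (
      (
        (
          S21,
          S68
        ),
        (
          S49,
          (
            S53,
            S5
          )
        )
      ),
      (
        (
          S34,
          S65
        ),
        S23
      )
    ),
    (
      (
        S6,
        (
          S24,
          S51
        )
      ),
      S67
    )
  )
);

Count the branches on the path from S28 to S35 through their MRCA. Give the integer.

The MRCA of S28 and S35 is the node subtending ((((S26,S20),(S42,S38)),(S35,S17)),((((S84,S22),(S82,S54)),S28),S71)).
From S28 up to that node: 3 branches. From S35 up to the same node: 3 branches. Total: 3 + 3 = 6.

6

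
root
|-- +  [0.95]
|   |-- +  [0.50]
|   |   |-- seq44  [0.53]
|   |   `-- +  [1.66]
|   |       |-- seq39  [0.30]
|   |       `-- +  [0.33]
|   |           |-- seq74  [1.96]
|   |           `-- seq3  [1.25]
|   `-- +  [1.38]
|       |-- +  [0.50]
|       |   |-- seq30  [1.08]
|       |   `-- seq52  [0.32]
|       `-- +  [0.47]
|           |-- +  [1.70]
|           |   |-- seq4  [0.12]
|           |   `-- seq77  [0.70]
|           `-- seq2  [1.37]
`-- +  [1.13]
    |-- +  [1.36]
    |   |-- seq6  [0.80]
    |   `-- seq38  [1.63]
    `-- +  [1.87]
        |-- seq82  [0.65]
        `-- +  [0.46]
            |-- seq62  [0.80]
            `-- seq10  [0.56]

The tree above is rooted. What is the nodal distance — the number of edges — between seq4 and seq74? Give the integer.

8

The MRCA of seq4 and seq74 is the node subtending ((seq44,(seq39,(seq74,seq3))),((seq30,seq52),((seq4,seq77),seq2))).
From seq4 up to that node: 4 branches. From seq74 up to the same node: 4 branches. Total: 4 + 4 = 8.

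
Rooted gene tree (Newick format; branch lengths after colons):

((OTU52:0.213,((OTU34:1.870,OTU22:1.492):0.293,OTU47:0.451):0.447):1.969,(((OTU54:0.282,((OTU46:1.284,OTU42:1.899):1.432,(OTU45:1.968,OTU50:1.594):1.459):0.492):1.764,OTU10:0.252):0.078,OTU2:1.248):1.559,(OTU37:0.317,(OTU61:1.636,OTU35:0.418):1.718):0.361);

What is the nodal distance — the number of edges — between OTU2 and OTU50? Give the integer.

6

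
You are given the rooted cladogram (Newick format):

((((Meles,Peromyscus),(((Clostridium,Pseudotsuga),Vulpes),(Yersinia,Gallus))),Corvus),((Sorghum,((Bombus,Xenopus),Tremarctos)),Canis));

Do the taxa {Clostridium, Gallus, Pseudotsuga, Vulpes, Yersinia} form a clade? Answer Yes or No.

The most recent common ancestor of these taxa subtends (((Clostridium,Pseudotsuga),Vulpes),(Yersinia,Gallus)).
That clade has exactly 5 tips — every listed taxon and nothing else — so the group is monophyletic.

Yes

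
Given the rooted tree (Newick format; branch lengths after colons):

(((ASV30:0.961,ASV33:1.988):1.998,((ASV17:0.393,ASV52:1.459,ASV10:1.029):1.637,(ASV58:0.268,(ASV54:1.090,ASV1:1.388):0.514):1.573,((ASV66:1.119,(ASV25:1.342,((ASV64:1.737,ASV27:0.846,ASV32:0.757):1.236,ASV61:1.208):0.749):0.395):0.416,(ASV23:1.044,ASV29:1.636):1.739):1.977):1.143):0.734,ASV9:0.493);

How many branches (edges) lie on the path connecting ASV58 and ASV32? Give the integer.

The MRCA of ASV58 and ASV32 is the node subtending ((ASV17,ASV52,ASV10),(ASV58,(ASV54,ASV1)),((ASV66,(ASV25,((ASV64,ASV27,ASV32),ASV61))),(ASV23,ASV29))).
From ASV58 up to that node: 2 branches. From ASV32 up to the same node: 6 branches. Total: 2 + 6 = 8.

8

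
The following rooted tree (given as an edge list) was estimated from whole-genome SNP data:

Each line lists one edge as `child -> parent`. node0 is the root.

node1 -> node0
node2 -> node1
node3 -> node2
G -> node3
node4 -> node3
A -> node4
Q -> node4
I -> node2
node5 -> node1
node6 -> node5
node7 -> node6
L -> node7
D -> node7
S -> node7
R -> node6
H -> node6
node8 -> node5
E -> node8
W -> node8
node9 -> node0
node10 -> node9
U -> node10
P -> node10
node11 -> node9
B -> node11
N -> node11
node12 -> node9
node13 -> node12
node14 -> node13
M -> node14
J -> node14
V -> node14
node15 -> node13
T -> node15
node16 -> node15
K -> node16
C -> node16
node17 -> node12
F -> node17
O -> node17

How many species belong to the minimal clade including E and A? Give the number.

The MRCA of E and A is the node subtending (((G,(A,Q)),I),(((L,D,S),R,H),(E,W))).
That clade contains 11 terminal taxa: A, D, E, G, H, I, L, Q, R, S, W.

11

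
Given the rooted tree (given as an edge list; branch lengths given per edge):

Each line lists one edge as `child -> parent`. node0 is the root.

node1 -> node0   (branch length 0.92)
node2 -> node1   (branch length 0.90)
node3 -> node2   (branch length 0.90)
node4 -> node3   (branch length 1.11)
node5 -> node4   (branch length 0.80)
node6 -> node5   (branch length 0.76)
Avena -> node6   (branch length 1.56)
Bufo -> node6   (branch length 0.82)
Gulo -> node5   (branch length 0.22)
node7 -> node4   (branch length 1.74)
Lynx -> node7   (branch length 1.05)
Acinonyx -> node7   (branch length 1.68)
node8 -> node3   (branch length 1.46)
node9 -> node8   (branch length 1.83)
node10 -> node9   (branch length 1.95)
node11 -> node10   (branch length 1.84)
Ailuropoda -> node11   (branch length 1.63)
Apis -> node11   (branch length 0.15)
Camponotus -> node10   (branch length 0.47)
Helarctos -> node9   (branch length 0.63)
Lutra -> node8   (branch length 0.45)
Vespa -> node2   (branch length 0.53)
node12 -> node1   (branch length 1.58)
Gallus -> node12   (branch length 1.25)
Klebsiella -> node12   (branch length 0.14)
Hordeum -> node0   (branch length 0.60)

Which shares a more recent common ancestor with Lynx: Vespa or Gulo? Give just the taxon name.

Gulo

The MRCA of Lynx and Gulo subtends (((Avena,Bufo),Gulo),(Lynx,Acinonyx)) (5 taxa).
The MRCA of Lynx and Vespa subtends (((((Avena,Bufo),Gulo),(Lynx,Acinonyx)),((((Ailuropoda,Apis),Camponotus),Helarctos),Lutra)),Vespa) (11 taxa).
The first is nested inside the second, so Lynx shares a more recent common ancestor with Gulo.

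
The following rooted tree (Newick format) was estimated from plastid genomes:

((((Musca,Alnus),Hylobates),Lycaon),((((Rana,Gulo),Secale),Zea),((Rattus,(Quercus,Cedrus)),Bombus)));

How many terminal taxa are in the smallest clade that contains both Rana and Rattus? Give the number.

8

The MRCA of Rana and Rattus is the node subtending ((((Rana,Gulo),Secale),Zea),((Rattus,(Quercus,Cedrus)),Bombus)).
That clade contains 8 terminal taxa: Bombus, Cedrus, Gulo, Quercus, Rana, Rattus, Secale, Zea.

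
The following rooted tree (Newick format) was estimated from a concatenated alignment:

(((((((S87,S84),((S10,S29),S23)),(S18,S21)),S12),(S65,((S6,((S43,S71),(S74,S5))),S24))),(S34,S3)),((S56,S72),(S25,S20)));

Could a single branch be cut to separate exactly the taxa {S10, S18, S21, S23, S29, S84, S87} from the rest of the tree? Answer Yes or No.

Yes

The most recent common ancestor of these taxa subtends (((S87,S84),((S10,S29),S23)),(S18,S21)).
That clade has exactly 7 tips — every listed taxon and nothing else — so the group is monophyletic.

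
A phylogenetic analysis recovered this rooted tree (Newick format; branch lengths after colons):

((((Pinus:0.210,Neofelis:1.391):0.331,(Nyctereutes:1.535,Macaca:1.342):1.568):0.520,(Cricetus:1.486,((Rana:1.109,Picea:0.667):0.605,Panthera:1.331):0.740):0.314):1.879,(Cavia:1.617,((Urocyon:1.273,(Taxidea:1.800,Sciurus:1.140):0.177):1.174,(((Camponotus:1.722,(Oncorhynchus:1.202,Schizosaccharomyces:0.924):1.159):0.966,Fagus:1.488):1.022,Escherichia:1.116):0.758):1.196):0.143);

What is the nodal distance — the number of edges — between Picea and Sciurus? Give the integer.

10

The MRCA of Picea and Sciurus is the root of the tree.
From Picea up to that node: 5 branches. From Sciurus up to the same node: 5 branches. Total: 5 + 5 = 10.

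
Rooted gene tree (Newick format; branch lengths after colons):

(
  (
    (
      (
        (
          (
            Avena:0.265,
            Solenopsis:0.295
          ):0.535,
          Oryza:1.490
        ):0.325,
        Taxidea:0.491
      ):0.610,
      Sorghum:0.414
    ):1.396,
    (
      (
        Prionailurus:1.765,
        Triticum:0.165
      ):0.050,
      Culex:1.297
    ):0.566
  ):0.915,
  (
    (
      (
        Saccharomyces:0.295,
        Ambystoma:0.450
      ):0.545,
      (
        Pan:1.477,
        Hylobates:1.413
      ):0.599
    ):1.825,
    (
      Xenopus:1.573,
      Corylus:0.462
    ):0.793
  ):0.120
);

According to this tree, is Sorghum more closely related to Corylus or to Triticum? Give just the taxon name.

The MRCA of Sorghum and Triticum subtends (((((Avena,Solenopsis),Oryza),Taxidea),Sorghum),((Prionailurus,Triticum),Culex)) (8 taxa).
The MRCA of Sorghum and Corylus is the root, subtending the entire tree (14 taxa).
The first is nested inside the second, so Sorghum shares a more recent common ancestor with Triticum.

Triticum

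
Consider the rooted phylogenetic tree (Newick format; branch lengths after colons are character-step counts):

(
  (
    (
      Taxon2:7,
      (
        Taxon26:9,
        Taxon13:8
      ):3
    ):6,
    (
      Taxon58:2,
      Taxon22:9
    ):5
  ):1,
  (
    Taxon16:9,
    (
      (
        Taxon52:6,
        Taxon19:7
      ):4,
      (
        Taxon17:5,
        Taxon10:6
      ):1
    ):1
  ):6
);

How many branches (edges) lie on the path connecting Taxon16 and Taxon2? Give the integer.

5

The MRCA of Taxon16 and Taxon2 is the root of the tree.
From Taxon16 up to that node: 2 branches. From Taxon2 up to the same node: 3 branches. Total: 2 + 3 = 5.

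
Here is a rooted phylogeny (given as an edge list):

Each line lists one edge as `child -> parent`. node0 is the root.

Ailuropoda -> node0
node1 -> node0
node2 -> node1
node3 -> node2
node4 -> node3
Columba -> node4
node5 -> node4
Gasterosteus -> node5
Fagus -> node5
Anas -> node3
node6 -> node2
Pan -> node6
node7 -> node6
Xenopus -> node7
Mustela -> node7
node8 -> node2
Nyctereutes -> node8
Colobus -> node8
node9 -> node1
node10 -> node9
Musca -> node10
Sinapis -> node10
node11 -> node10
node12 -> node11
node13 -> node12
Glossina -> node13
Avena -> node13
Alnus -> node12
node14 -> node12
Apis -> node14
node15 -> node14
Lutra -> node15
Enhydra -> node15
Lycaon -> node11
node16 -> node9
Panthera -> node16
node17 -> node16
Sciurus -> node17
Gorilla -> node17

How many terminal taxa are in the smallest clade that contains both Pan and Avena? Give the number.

The MRCA of Pan and Avena is the node subtending ((((Columba,(Gasterosteus,Fagus)),Anas),(Pan,(Xenopus,Mustela)),(Nyctereutes,Colobus)),((Musca,Sinapis,(((Glossina,Avena),Alnus,(Apis,(Lutra,Enhydra))),Lycaon)),(Panthera,(Sciurus,Gorilla)))).
That clade contains 21 terminal taxa: Alnus, Anas, Apis, Avena, Colobus, Columba, Enhydra, Fagus, Gasterosteus, Glossina, Gorilla, Lutra, Lycaon, Musca, Mustela, Nyctereutes, Pan, Panthera, Sciurus, Sinapis, Xenopus.

21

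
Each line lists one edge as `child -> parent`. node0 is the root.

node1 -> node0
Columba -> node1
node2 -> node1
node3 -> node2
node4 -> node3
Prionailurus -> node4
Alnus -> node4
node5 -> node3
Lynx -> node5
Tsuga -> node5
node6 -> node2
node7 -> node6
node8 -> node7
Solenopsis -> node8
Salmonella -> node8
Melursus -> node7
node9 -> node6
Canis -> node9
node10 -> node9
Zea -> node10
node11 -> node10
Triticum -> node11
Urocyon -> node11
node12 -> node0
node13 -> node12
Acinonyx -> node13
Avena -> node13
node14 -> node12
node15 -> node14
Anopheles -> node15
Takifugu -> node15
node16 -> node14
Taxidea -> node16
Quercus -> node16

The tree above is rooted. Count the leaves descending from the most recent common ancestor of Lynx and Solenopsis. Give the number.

11

The MRCA of Lynx and Solenopsis is the node subtending (((Prionailurus,Alnus),(Lynx,Tsuga)),(((Solenopsis,Salmonella),Melursus),(Canis,(Zea,(Triticum,Urocyon))))).
That clade contains 11 terminal taxa: Alnus, Canis, Lynx, Melursus, Prionailurus, Salmonella, Solenopsis, Triticum, Tsuga, Urocyon, Zea.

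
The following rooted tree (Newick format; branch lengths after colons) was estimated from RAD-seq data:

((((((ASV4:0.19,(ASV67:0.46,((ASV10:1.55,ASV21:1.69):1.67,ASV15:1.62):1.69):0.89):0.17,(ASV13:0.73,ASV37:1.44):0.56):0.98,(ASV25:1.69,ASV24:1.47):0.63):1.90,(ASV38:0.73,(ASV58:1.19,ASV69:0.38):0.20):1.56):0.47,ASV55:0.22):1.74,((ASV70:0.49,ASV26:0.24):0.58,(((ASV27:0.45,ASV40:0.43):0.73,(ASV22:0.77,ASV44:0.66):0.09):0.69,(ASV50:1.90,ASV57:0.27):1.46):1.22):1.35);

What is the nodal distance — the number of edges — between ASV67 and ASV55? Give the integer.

The MRCA of ASV67 and ASV55 is the node subtending (((((ASV4,(ASV67,((ASV10,ASV21),ASV15))),(ASV13,ASV37)),(ASV25,ASV24)),(ASV38,(ASV58,ASV69))),ASV55).
From ASV67 up to that node: 6 branches. From ASV55 up to the same node: 1 branch. Total: 6 + 1 = 7.

7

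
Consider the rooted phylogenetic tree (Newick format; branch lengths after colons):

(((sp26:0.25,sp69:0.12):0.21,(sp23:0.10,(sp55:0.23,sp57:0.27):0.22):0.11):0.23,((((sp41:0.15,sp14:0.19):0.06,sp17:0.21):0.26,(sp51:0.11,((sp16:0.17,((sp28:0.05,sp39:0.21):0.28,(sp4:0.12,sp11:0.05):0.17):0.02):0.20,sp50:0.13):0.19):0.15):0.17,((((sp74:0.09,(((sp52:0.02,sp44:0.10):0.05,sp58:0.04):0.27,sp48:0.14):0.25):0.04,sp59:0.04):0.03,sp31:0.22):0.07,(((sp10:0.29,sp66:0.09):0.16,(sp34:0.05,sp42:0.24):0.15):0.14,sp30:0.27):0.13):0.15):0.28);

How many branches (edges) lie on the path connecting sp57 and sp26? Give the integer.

The MRCA of sp57 and sp26 is the node subtending ((sp26,sp69),(sp23,(sp55,sp57))).
From sp57 up to that node: 3 branches. From sp26 up to the same node: 2 branches. Total: 3 + 2 = 5.

5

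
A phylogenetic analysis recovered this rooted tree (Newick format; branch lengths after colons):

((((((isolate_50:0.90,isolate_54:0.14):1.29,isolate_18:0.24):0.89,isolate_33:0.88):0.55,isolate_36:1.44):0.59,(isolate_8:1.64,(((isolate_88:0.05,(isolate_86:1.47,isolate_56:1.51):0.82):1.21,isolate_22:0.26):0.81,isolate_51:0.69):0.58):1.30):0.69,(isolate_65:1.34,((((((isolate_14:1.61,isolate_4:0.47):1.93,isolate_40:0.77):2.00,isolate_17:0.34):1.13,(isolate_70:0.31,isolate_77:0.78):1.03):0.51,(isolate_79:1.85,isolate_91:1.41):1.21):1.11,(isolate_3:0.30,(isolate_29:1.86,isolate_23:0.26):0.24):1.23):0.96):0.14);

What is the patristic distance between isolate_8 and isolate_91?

The path runs isolate_8 → … → MRCA → … → isolate_91; the MRCA is the root of the tree.
Branch lengths along that path: 1.64 + 1.30 + 0.69 + 0.14 + 0.96 + 1.11 + 1.21 + 1.41 = 8.46.

8.46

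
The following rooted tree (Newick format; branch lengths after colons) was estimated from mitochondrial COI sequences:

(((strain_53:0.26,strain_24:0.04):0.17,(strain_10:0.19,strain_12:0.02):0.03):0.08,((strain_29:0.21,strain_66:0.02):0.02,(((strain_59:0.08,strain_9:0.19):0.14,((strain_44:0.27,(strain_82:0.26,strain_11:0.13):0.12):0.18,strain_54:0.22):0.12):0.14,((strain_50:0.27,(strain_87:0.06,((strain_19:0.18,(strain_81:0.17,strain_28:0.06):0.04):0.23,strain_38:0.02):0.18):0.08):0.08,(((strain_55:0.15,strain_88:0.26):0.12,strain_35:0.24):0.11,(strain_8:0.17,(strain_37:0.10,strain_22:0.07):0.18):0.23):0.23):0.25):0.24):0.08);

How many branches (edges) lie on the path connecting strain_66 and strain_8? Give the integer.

The MRCA of strain_66 and strain_8 is the node subtending ((strain_29,strain_66),(((strain_59,strain_9),((strain_44,(strain_82,strain_11)),strain_54)),((strain_50,(strain_87,((strain_19,(strain_81,strain_28)),strain_38))),(((strain_55,strain_88),strain_35),(strain_8,(strain_37,strain_22)))))).
From strain_66 up to that node: 2 branches. From strain_8 up to the same node: 5 branches. Total: 2 + 5 = 7.

7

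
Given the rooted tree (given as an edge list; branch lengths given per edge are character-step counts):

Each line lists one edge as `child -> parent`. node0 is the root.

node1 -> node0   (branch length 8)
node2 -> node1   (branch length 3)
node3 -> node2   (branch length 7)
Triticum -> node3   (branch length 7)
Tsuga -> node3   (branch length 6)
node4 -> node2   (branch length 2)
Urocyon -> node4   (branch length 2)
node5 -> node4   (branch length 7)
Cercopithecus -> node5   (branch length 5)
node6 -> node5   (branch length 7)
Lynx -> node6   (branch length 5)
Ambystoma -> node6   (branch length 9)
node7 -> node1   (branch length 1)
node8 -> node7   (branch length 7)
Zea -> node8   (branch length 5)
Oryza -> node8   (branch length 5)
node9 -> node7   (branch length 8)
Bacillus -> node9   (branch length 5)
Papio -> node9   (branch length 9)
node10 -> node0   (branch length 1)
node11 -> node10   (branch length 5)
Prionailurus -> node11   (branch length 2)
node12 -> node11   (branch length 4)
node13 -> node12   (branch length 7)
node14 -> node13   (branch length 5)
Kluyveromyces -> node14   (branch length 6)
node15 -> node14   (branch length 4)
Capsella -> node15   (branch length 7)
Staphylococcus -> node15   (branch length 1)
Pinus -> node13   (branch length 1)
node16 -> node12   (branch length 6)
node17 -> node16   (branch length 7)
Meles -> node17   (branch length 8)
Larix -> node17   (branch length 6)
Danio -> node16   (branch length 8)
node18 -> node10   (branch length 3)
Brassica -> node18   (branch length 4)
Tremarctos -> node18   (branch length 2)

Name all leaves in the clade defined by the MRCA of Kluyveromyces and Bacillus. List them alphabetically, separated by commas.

Ambystoma, Bacillus, Brassica, Capsella, Cercopithecus, Danio, Kluyveromyces, Larix, Lynx, Meles, Oryza, Papio, Pinus, Prionailurus, Staphylococcus, Tremarctos, Triticum, Tsuga, Urocyon, Zea

Tracing Kluyveromyces: it sits inside (Kluyveromyces,(Capsella,Staphylococcus)).
Tracing Bacillus: it sits inside (Bacillus,Papio).
The smallest clade enclosing both is the whole tree (their MRCA is the root), so the answer is all 20 tips in alphabetical order.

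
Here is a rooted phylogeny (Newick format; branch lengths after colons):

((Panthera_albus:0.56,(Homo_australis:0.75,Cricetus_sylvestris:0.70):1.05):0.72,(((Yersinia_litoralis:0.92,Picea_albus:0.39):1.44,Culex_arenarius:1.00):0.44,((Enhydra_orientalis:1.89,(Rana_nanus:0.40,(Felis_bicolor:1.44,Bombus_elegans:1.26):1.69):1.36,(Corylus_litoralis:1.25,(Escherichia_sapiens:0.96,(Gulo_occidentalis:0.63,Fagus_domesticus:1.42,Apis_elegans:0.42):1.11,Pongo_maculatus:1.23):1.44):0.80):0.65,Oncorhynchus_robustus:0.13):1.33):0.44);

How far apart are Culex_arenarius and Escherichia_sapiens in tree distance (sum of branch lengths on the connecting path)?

The path runs Culex_arenarius → … → MRCA → … → Escherichia_sapiens; the MRCA is the node subtending (((Yersinia_litoralis,Picea_albus),Culex_arenarius),((Enhydra_orientalis,(Rana_nanus,(Felis_bicolor,Bombus_elegans)),(Corylus_litoralis,(Escherichia_sapiens,(Gulo_occidentalis,Fagus_domesticus,Apis_elegans),Pongo_maculatus))),Oncorhynchus_robustus)).
Branch lengths along that path: 1.00 + 0.44 + 1.33 + 0.65 + 0.80 + 1.44 + 0.96 = 6.62.

6.62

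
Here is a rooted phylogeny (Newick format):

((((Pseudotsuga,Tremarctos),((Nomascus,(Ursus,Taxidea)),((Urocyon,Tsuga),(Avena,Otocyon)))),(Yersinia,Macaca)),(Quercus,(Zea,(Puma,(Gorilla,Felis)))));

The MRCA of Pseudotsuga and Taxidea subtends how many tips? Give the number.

9

The MRCA of Pseudotsuga and Taxidea is the node subtending ((Pseudotsuga,Tremarctos),((Nomascus,(Ursus,Taxidea)),((Urocyon,Tsuga),(Avena,Otocyon)))).
That clade contains 9 terminal taxa: Avena, Nomascus, Otocyon, Pseudotsuga, Taxidea, Tremarctos, Tsuga, Urocyon, Ursus.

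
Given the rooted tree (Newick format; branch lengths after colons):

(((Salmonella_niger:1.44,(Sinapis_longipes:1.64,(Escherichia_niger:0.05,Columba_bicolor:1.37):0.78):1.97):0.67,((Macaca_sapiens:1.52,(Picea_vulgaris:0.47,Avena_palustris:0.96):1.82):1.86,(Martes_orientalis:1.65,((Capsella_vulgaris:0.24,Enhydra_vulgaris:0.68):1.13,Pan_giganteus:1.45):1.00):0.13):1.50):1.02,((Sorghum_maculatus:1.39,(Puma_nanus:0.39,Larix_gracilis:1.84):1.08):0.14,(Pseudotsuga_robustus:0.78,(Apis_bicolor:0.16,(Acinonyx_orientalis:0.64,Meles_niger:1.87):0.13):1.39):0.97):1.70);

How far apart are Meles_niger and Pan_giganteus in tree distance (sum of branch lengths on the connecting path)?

The path runs Meles_niger → … → MRCA → … → Pan_giganteus; the MRCA is the root of the tree.
Branch lengths along that path: 1.87 + 0.13 + 1.39 + 0.97 + 1.70 + 1.02 + 1.50 + 0.13 + 1.00 + 1.45 = 11.16.

11.16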